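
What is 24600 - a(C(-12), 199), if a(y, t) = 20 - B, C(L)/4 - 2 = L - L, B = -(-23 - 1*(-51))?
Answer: 24552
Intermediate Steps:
B = -28 (B = -(-23 + 51) = -1*28 = -28)
C(L) = 8 (C(L) = 8 + 4*(L - L) = 8 + 4*0 = 8 + 0 = 8)
a(y, t) = 48 (a(y, t) = 20 - 1*(-28) = 20 + 28 = 48)
24600 - a(C(-12), 199) = 24600 - 1*48 = 24600 - 48 = 24552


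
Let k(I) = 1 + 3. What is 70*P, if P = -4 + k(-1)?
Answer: 0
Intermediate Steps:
k(I) = 4
P = 0 (P = -4 + 4 = 0)
70*P = 70*0 = 0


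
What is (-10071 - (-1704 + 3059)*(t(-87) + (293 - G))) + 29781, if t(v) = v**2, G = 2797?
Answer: -6843365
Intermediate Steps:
(-10071 - (-1704 + 3059)*(t(-87) + (293 - G))) + 29781 = (-10071 - (-1704 + 3059)*((-87)**2 + (293 - 1*2797))) + 29781 = (-10071 - 1355*(7569 + (293 - 2797))) + 29781 = (-10071 - 1355*(7569 - 2504)) + 29781 = (-10071 - 1355*5065) + 29781 = (-10071 - 1*6863075) + 29781 = (-10071 - 6863075) + 29781 = -6873146 + 29781 = -6843365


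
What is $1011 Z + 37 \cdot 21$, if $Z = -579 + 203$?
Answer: $-379359$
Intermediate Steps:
$Z = -376$
$1011 Z + 37 \cdot 21 = 1011 \left(-376\right) + 37 \cdot 21 = -380136 + 777 = -379359$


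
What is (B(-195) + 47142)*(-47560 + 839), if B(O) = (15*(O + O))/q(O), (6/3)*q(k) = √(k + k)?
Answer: -2202521382 - 1401630*I*√390 ≈ -2.2025e+9 - 2.768e+7*I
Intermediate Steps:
q(k) = √2*√k/2 (q(k) = √(k + k)/2 = √(2*k)/2 = (√2*√k)/2 = √2*√k/2)
B(O) = 30*√2*√O (B(O) = (15*(O + O))/((√2*√O/2)) = (15*(2*O))*(√2/√O) = (30*O)*(√2/√O) = 30*√2*√O)
(B(-195) + 47142)*(-47560 + 839) = (30*√2*√(-195) + 47142)*(-47560 + 839) = (30*√2*(I*√195) + 47142)*(-46721) = (30*I*√390 + 47142)*(-46721) = (47142 + 30*I*√390)*(-46721) = -2202521382 - 1401630*I*√390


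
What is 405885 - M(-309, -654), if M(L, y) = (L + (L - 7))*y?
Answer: -2865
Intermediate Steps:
M(L, y) = y*(-7 + 2*L) (M(L, y) = (L + (-7 + L))*y = (-7 + 2*L)*y = y*(-7 + 2*L))
405885 - M(-309, -654) = 405885 - (-654)*(-7 + 2*(-309)) = 405885 - (-654)*(-7 - 618) = 405885 - (-654)*(-625) = 405885 - 1*408750 = 405885 - 408750 = -2865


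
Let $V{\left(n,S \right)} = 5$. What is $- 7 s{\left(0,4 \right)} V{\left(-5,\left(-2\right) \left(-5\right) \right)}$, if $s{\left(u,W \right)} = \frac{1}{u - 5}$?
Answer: $7$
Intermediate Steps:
$s{\left(u,W \right)} = \frac{1}{-5 + u}$
$- 7 s{\left(0,4 \right)} V{\left(-5,\left(-2\right) \left(-5\right) \right)} = - \frac{7}{-5 + 0} \cdot 5 = - \frac{7}{-5} \cdot 5 = \left(-7\right) \left(- \frac{1}{5}\right) 5 = \frac{7}{5} \cdot 5 = 7$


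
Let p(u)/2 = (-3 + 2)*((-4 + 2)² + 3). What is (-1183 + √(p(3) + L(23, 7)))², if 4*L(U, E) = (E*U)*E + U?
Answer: (2366 - √1094)²/4 ≈ 1.3606e+6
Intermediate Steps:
L(U, E) = U/4 + U*E²/4 (L(U, E) = ((E*U)*E + U)/4 = (U*E² + U)/4 = (U + U*E²)/4 = U/4 + U*E²/4)
p(u) = -14 (p(u) = 2*((-3 + 2)*((-4 + 2)² + 3)) = 2*(-((-2)² + 3)) = 2*(-(4 + 3)) = 2*(-1*7) = 2*(-7) = -14)
(-1183 + √(p(3) + L(23, 7)))² = (-1183 + √(-14 + (¼)*23*(1 + 7²)))² = (-1183 + √(-14 + (¼)*23*(1 + 49)))² = (-1183 + √(-14 + (¼)*23*50))² = (-1183 + √(-14 + 575/2))² = (-1183 + √(547/2))² = (-1183 + √1094/2)²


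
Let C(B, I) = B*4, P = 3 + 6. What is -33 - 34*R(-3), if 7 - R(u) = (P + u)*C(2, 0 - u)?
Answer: 1361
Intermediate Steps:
P = 9
C(B, I) = 4*B
R(u) = -65 - 8*u (R(u) = 7 - (9 + u)*4*2 = 7 - (9 + u)*8 = 7 - (72 + 8*u) = 7 + (-72 - 8*u) = -65 - 8*u)
-33 - 34*R(-3) = -33 - 34*(-65 - 8*(-3)) = -33 - 34*(-65 + 24) = -33 - 34*(-41) = -33 + 1394 = 1361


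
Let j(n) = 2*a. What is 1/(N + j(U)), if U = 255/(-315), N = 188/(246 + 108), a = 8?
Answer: 177/2926 ≈ 0.060492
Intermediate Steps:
N = 94/177 (N = 188/354 = (1/354)*188 = 94/177 ≈ 0.53107)
U = -17/21 (U = 255*(-1/315) = -17/21 ≈ -0.80952)
j(n) = 16 (j(n) = 2*8 = 16)
1/(N + j(U)) = 1/(94/177 + 16) = 1/(2926/177) = 177/2926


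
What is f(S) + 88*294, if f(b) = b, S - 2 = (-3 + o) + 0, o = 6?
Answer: 25877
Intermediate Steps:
S = 5 (S = 2 + ((-3 + 6) + 0) = 2 + (3 + 0) = 2 + 3 = 5)
f(S) + 88*294 = 5 + 88*294 = 5 + 25872 = 25877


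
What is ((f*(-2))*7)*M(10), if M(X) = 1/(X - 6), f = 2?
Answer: -7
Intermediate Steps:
M(X) = 1/(-6 + X)
((f*(-2))*7)*M(10) = ((2*(-2))*7)/(-6 + 10) = -4*7/4 = -28*¼ = -7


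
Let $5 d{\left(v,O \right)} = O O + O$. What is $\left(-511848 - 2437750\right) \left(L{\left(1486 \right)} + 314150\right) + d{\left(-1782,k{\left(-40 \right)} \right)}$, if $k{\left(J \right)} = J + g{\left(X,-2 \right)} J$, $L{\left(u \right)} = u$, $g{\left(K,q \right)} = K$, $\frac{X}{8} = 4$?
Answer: $-930998966112$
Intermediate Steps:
$X = 32$ ($X = 8 \cdot 4 = 32$)
$k{\left(J \right)} = 33 J$ ($k{\left(J \right)} = J + 32 J = 33 J$)
$d{\left(v,O \right)} = \frac{O}{5} + \frac{O^{2}}{5}$ ($d{\left(v,O \right)} = \frac{O O + O}{5} = \frac{O^{2} + O}{5} = \frac{O + O^{2}}{5} = \frac{O}{5} + \frac{O^{2}}{5}$)
$\left(-511848 - 2437750\right) \left(L{\left(1486 \right)} + 314150\right) + d{\left(-1782,k{\left(-40 \right)} \right)} = \left(-511848 - 2437750\right) \left(1486 + 314150\right) + \frac{33 \left(-40\right) \left(1 + 33 \left(-40\right)\right)}{5} = \left(-2949598\right) 315636 + \frac{1}{5} \left(-1320\right) \left(1 - 1320\right) = -930999314328 + \frac{1}{5} \left(-1320\right) \left(-1319\right) = -930999314328 + 348216 = -930998966112$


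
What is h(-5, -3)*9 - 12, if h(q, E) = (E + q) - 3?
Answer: -111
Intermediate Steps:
h(q, E) = -3 + E + q
h(-5, -3)*9 - 12 = (-3 - 3 - 5)*9 - 12 = -11*9 - 12 = -99 - 12 = -111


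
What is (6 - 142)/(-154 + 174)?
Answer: -34/5 ≈ -6.8000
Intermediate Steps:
(6 - 142)/(-154 + 174) = -136/20 = -136*1/20 = -34/5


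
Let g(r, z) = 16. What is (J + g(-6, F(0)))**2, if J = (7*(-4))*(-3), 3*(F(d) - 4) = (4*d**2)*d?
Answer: 10000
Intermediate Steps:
F(d) = 4 + 4*d**3/3 (F(d) = 4 + ((4*d**2)*d)/3 = 4 + (4*d**3)/3 = 4 + 4*d**3/3)
J = 84 (J = -28*(-3) = 84)
(J + g(-6, F(0)))**2 = (84 + 16)**2 = 100**2 = 10000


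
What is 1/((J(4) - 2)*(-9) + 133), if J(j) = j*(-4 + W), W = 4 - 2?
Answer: 1/223 ≈ 0.0044843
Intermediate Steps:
W = 2
J(j) = -2*j (J(j) = j*(-4 + 2) = j*(-2) = -2*j)
1/((J(4) - 2)*(-9) + 133) = 1/((-2*4 - 2)*(-9) + 133) = 1/((-8 - 2)*(-9) + 133) = 1/(-10*(-9) + 133) = 1/(90 + 133) = 1/223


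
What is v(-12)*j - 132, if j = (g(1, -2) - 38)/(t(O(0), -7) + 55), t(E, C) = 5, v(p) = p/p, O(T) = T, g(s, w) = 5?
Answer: -2651/20 ≈ -132.55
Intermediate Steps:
v(p) = 1
j = -11/20 (j = (5 - 38)/(5 + 55) = -33/60 = -33*1/60 = -11/20 ≈ -0.55000)
v(-12)*j - 132 = 1*(-11/20) - 132 = -11/20 - 132 = -2651/20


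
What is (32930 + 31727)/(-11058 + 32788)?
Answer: 1577/530 ≈ 2.9755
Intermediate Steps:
(32930 + 31727)/(-11058 + 32788) = 64657/21730 = 64657*(1/21730) = 1577/530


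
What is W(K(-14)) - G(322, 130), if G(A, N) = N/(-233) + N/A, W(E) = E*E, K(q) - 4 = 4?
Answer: 2406617/37513 ≈ 64.154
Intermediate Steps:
K(q) = 8 (K(q) = 4 + 4 = 8)
W(E) = E²
G(A, N) = -N/233 + N/A (G(A, N) = N*(-1/233) + N/A = -N/233 + N/A)
W(K(-14)) - G(322, 130) = 8² - (-1/233*130 + 130/322) = 64 - (-130/233 + 130*(1/322)) = 64 - (-130/233 + 65/161) = 64 - 1*(-5785/37513) = 64 + 5785/37513 = 2406617/37513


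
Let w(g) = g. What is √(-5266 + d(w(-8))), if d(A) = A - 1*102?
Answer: 16*I*√21 ≈ 73.321*I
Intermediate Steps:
d(A) = -102 + A (d(A) = A - 102 = -102 + A)
√(-5266 + d(w(-8))) = √(-5266 + (-102 - 8)) = √(-5266 - 110) = √(-5376) = 16*I*√21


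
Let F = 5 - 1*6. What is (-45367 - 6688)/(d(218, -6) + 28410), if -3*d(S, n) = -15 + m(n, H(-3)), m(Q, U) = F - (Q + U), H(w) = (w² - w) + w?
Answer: -156165/85249 ≈ -1.8319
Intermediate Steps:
F = -1 (F = 5 - 6 = -1)
H(w) = w²
m(Q, U) = -1 - Q - U (m(Q, U) = -1 - (Q + U) = -1 + (-Q - U) = -1 - Q - U)
d(S, n) = 25/3 + n/3 (d(S, n) = -(-15 + (-1 - n - 1*(-3)²))/3 = -(-15 + (-1 - n - 1*9))/3 = -(-15 + (-1 - n - 9))/3 = -(-15 + (-10 - n))/3 = -(-25 - n)/3 = 25/3 + n/3)
(-45367 - 6688)/(d(218, -6) + 28410) = (-45367 - 6688)/((25/3 + (⅓)*(-6)) + 28410) = -52055/((25/3 - 2) + 28410) = -52055/(19/3 + 28410) = -52055/85249/3 = -52055*3/85249 = -156165/85249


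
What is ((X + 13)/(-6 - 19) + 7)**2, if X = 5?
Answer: 24649/625 ≈ 39.438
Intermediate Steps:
((X + 13)/(-6 - 19) + 7)**2 = ((5 + 13)/(-6 - 19) + 7)**2 = (18/(-25) + 7)**2 = (18*(-1/25) + 7)**2 = (-18/25 + 7)**2 = (157/25)**2 = 24649/625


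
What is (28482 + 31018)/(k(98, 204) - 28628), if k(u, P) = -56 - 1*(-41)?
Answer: -59500/28643 ≈ -2.0773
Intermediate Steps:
k(u, P) = -15 (k(u, P) = -56 + 41 = -15)
(28482 + 31018)/(k(98, 204) - 28628) = (28482 + 31018)/(-15 - 28628) = 59500/(-28643) = 59500*(-1/28643) = -59500/28643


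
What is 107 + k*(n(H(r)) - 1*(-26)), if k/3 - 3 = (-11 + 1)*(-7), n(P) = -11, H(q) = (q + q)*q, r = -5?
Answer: 3392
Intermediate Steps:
H(q) = 2*q² (H(q) = (2*q)*q = 2*q²)
k = 219 (k = 9 + 3*((-11 + 1)*(-7)) = 9 + 3*(-10*(-7)) = 9 + 3*70 = 9 + 210 = 219)
107 + k*(n(H(r)) - 1*(-26)) = 107 + 219*(-11 - 1*(-26)) = 107 + 219*(-11 + 26) = 107 + 219*15 = 107 + 3285 = 3392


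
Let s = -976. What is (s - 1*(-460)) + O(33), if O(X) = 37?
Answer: -479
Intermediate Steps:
(s - 1*(-460)) + O(33) = (-976 - 1*(-460)) + 37 = (-976 + 460) + 37 = -516 + 37 = -479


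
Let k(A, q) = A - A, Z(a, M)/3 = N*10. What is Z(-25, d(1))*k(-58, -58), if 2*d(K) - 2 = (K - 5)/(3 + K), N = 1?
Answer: 0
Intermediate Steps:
d(K) = 1 + (-5 + K)/(2*(3 + K)) (d(K) = 1 + ((K - 5)/(3 + K))/2 = 1 + ((-5 + K)/(3 + K))/2 = 1 + (-5 + K)/(2*(3 + K)))
Z(a, M) = 30 (Z(a, M) = 3*(1*10) = 3*10 = 30)
k(A, q) = 0
Z(-25, d(1))*k(-58, -58) = 30*0 = 0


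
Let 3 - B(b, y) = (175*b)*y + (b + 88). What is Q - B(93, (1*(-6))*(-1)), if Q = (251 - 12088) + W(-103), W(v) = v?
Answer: 85888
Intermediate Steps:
Q = -11940 (Q = (251 - 12088) - 103 = -11837 - 103 = -11940)
B(b, y) = -85 - b - 175*b*y (B(b, y) = 3 - ((175*b)*y + (b + 88)) = 3 - (175*b*y + (88 + b)) = 3 - (88 + b + 175*b*y) = 3 + (-88 - b - 175*b*y) = -85 - b - 175*b*y)
Q - B(93, (1*(-6))*(-1)) = -11940 - (-85 - 1*93 - 175*93*(1*(-6))*(-1)) = -11940 - (-85 - 93 - 175*93*(-6*(-1))) = -11940 - (-85 - 93 - 175*93*6) = -11940 - (-85 - 93 - 97650) = -11940 - 1*(-97828) = -11940 + 97828 = 85888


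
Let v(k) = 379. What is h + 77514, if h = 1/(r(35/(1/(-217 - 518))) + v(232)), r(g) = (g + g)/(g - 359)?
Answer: 385139406544/4968643 ≈ 77514.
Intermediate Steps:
r(g) = 2*g/(-359 + g) (r(g) = (2*g)/(-359 + g) = 2*g/(-359 + g))
h = 13042/4968643 (h = 1/(2*(35/(1/(-217 - 518)))/(-359 + 35/(1/(-217 - 518))) + 379) = 1/(2*(35/(1/(-735)))/(-359 + 35/(1/(-735))) + 379) = 1/(2*(35/(-1/735))/(-359 + 35/(-1/735)) + 379) = 1/(2*(35*(-735))/(-359 + 35*(-735)) + 379) = 1/(2*(-25725)/(-359 - 25725) + 379) = 1/(2*(-25725)/(-26084) + 379) = 1/(2*(-25725)*(-1/26084) + 379) = 1/(25725/13042 + 379) = 1/(4968643/13042) = 13042/4968643 ≈ 0.0026249)
h + 77514 = 13042/4968643 + 77514 = 385139406544/4968643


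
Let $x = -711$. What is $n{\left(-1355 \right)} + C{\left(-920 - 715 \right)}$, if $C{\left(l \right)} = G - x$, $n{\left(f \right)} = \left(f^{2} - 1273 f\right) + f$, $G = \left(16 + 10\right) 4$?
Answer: $3560400$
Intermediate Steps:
$G = 104$ ($G = 26 \cdot 4 = 104$)
$n{\left(f \right)} = f^{2} - 1272 f$
$C{\left(l \right)} = 815$ ($C{\left(l \right)} = 104 - -711 = 104 + 711 = 815$)
$n{\left(-1355 \right)} + C{\left(-920 - 715 \right)} = - 1355 \left(-1272 - 1355\right) + 815 = \left(-1355\right) \left(-2627\right) + 815 = 3559585 + 815 = 3560400$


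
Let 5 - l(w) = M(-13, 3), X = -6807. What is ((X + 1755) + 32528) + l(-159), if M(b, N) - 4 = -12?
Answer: 27489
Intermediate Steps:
M(b, N) = -8 (M(b, N) = 4 - 12 = -8)
l(w) = 13 (l(w) = 5 - 1*(-8) = 5 + 8 = 13)
((X + 1755) + 32528) + l(-159) = ((-6807 + 1755) + 32528) + 13 = (-5052 + 32528) + 13 = 27476 + 13 = 27489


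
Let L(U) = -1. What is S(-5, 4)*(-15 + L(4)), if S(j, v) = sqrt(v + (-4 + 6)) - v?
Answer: 64 - 16*sqrt(6) ≈ 24.808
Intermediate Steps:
S(j, v) = sqrt(2 + v) - v (S(j, v) = sqrt(v + 2) - v = sqrt(2 + v) - v)
S(-5, 4)*(-15 + L(4)) = (sqrt(2 + 4) - 1*4)*(-15 - 1) = (sqrt(6) - 4)*(-16) = (-4 + sqrt(6))*(-16) = 64 - 16*sqrt(6)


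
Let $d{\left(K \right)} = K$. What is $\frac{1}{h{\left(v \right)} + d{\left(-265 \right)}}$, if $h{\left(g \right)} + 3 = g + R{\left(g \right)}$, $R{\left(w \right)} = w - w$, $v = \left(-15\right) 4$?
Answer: $- \frac{1}{328} \approx -0.0030488$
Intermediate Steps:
$v = -60$
$R{\left(w \right)} = 0$
$h{\left(g \right)} = -3 + g$ ($h{\left(g \right)} = -3 + \left(g + 0\right) = -3 + g$)
$\frac{1}{h{\left(v \right)} + d{\left(-265 \right)}} = \frac{1}{\left(-3 - 60\right) - 265} = \frac{1}{-63 - 265} = \frac{1}{-328} = - \frac{1}{328}$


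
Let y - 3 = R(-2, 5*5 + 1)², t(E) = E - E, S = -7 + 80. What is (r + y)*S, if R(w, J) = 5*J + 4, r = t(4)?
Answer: 1311007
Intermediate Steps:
S = 73
t(E) = 0
r = 0
R(w, J) = 4 + 5*J
y = 17959 (y = 3 + (4 + 5*(5*5 + 1))² = 3 + (4 + 5*(25 + 1))² = 3 + (4 + 5*26)² = 3 + (4 + 130)² = 3 + 134² = 3 + 17956 = 17959)
(r + y)*S = (0 + 17959)*73 = 17959*73 = 1311007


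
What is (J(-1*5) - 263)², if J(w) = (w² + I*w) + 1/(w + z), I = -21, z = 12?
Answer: 864900/49 ≈ 17651.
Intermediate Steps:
J(w) = w² + 1/(12 + w) - 21*w (J(w) = (w² - 21*w) + 1/(w + 12) = (w² - 21*w) + 1/(12 + w) = w² + 1/(12 + w) - 21*w)
(J(-1*5) - 263)² = ((1 + (-1*5)³ - (-252)*5 - 9*(-1*5)²)/(12 - 1*5) - 263)² = ((1 + (-5)³ - 252*(-5) - 9*(-5)²)/(12 - 5) - 263)² = ((1 - 125 + 1260 - 9*25)/7 - 263)² = ((1 - 125 + 1260 - 225)/7 - 263)² = ((⅐)*911 - 263)² = (911/7 - 263)² = (-930/7)² = 864900/49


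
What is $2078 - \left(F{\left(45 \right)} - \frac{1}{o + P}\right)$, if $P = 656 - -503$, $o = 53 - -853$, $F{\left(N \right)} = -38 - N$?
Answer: $\frac{4462466}{2065} \approx 2161.0$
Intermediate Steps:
$o = 906$ ($o = 53 + 853 = 906$)
$P = 1159$ ($P = 656 + 503 = 1159$)
$2078 - \left(F{\left(45 \right)} - \frac{1}{o + P}\right) = 2078 - \left(\left(-38 - 45\right) - \frac{1}{906 + 1159}\right) = 2078 - \left(\left(-38 - 45\right) - \frac{1}{2065}\right) = 2078 - \left(-83 - \frac{1}{2065}\right) = 2078 - - \frac{171396}{2065} = 2078 + \frac{171396}{2065} = \frac{4462466}{2065}$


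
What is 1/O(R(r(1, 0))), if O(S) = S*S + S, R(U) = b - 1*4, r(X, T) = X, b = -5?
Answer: 1/72 ≈ 0.013889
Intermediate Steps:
R(U) = -9 (R(U) = -5 - 1*4 = -5 - 4 = -9)
O(S) = S + S**2 (O(S) = S**2 + S = S + S**2)
1/O(R(r(1, 0))) = 1/(-9*(1 - 9)) = 1/(-9*(-8)) = 1/72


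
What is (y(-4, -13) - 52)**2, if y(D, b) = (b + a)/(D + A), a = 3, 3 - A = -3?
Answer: 3249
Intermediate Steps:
A = 6 (A = 3 - 1*(-3) = 3 + 3 = 6)
y(D, b) = (3 + b)/(6 + D) (y(D, b) = (b + 3)/(D + 6) = (3 + b)/(6 + D))
(y(-4, -13) - 52)**2 = ((3 - 13)/(6 - 4) - 52)**2 = (-10/2 - 52)**2 = ((1/2)*(-10) - 52)**2 = (-5 - 52)**2 = (-57)**2 = 3249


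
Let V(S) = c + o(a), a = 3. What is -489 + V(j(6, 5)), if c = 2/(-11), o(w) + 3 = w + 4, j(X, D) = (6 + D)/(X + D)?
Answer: -5337/11 ≈ -485.18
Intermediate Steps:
j(X, D) = (6 + D)/(D + X)
o(w) = 1 + w (o(w) = -3 + (w + 4) = -3 + (4 + w) = 1 + w)
c = -2/11 (c = 2*(-1/11) = -2/11 ≈ -0.18182)
V(S) = 42/11 (V(S) = -2/11 + (1 + 3) = -2/11 + 4 = 42/11)
-489 + V(j(6, 5)) = -489 + 42/11 = -5337/11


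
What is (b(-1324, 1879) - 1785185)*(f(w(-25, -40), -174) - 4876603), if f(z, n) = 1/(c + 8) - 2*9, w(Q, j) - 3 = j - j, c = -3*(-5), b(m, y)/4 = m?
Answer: 8731497166854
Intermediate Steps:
b(m, y) = 4*m
c = 15
w(Q, j) = 3 (w(Q, j) = 3 + (j - j) = 3 + 0 = 3)
f(z, n) = -413/23 (f(z, n) = 1/(15 + 8) - 2*9 = 1/23 - 18 = -413/23)
(b(-1324, 1879) - 1785185)*(f(w(-25, -40), -174) - 4876603) = (4*(-1324) - 1785185)*(-413/23 - 4876603) = (-5296 - 1785185)*(-112162282/23) = -1790481*(-112162282/23) = 8731497166854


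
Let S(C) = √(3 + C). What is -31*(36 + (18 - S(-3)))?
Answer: -1674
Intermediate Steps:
-31*(36 + (18 - S(-3))) = -31*(36 + (18 - √(3 - 3))) = -31*(36 + (18 - √0)) = -31*(36 + (18 - 1*0)) = -31*(36 + (18 + 0)) = -31*(36 + 18) = -31*54 = -1674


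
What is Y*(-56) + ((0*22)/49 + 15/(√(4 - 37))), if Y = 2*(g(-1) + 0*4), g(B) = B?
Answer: 112 - 5*I*√33/11 ≈ 112.0 - 2.6112*I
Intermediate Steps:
Y = -2 (Y = 2*(-1 + 0*4) = 2*(-1 + 0) = 2*(-1) = -2)
Y*(-56) + ((0*22)/49 + 15/(√(4 - 37))) = -2*(-56) + ((0*22)/49 + 15/(√(4 - 37))) = 112 + (0*(1/49) + 15/(√(-33))) = 112 + (0 + 15/((I*√33))) = 112 + (0 + 15*(-I*√33/33)) = 112 + (0 - 5*I*√33/11) = 112 - 5*I*√33/11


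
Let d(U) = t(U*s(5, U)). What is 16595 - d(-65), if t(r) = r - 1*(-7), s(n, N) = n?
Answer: 16913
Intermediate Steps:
t(r) = 7 + r (t(r) = r + 7 = 7 + r)
d(U) = 7 + 5*U (d(U) = 7 + U*5 = 7 + 5*U)
16595 - d(-65) = 16595 - (7 + 5*(-65)) = 16595 - (7 - 325) = 16595 - 1*(-318) = 16595 + 318 = 16913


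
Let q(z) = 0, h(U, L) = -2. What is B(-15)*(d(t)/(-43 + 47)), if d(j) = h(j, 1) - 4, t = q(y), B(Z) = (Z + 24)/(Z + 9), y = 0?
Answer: 9/4 ≈ 2.2500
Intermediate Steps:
B(Z) = (24 + Z)/(9 + Z)
t = 0
d(j) = -6 (d(j) = -2 - 4 = -6)
B(-15)*(d(t)/(-43 + 47)) = ((24 - 15)/(9 - 15))*(-6/(-43 + 47)) = (9/(-6))*(-6/4) = (-1/6*9)*(-6*1/4) = -3/2*(-3/2) = 9/4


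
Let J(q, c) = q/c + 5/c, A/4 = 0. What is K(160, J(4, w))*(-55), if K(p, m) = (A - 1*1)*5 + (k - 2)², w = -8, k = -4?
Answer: -1705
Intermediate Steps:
A = 0 (A = 4*0 = 0)
J(q, c) = 5/c + q/c
K(p, m) = 31 (K(p, m) = (0 - 1*1)*5 + (-4 - 2)² = (0 - 1)*5 + (-6)² = -1*5 + 36 = -5 + 36 = 31)
K(160, J(4, w))*(-55) = 31*(-55) = -1705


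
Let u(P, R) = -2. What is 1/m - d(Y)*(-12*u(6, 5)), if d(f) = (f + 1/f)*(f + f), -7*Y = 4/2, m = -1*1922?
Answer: -4889617/94178 ≈ -51.919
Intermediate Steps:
m = -1922
Y = -2/7 (Y = -4/(7*2) = -⅐*2 = -2/7 ≈ -0.28571)
d(f) = 2*f*(f + 1/f) (d(f) = (f + 1/f)*(2*f) = 2*f*(f + 1/f))
1/m - d(Y)*(-12*u(6, 5)) = 1/(-1922) - (2 + 2*(-2/7)²)*(-12*(-2)) = -1/1922 - (2 + 2*(4/49))*24 = -1/1922 - (2 + 8/49)*24 = -1/1922 - 106*24/49 = -1/1922 - 1*2544/49 = -1/1922 - 2544/49 = -4889617/94178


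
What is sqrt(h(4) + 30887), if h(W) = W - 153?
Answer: sqrt(30738) ≈ 175.32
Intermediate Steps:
h(W) = -153 + W
sqrt(h(4) + 30887) = sqrt((-153 + 4) + 30887) = sqrt(-149 + 30887) = sqrt(30738)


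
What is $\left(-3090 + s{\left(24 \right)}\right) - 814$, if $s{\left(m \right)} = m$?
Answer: $-3880$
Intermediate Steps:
$\left(-3090 + s{\left(24 \right)}\right) - 814 = \left(-3090 + 24\right) - 814 = -3066 + \left(-1502 + 688\right) = -3066 - 814 = -3880$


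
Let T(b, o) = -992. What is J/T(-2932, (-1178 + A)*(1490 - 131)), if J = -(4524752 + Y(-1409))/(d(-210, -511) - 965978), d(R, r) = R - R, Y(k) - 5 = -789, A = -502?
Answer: -70687/14972659 ≈ -0.0047211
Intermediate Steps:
Y(k) = -784 (Y(k) = 5 - 789 = -784)
d(R, r) = 0
J = 2261984/482989 (J = -(4524752 - 784)/(0 - 965978) = -4523968/(-965978) = -4523968*(-1)/965978 = -1*(-2261984/482989) = 2261984/482989 ≈ 4.6833)
J/T(-2932, (-1178 + A)*(1490 - 131)) = (2261984/482989)/(-992) = (2261984/482989)*(-1/992) = -70687/14972659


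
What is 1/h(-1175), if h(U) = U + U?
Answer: -1/2350 ≈ -0.00042553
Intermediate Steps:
h(U) = 2*U
1/h(-1175) = 1/(2*(-1175)) = 1/(-2350) = -1/2350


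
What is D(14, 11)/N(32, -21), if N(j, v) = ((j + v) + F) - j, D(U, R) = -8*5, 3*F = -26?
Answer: 120/89 ≈ 1.3483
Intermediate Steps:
F = -26/3 (F = (1/3)*(-26) = -26/3 ≈ -8.6667)
D(U, R) = -40
N(j, v) = -26/3 + v (N(j, v) = ((j + v) - 26/3) - j = (-26/3 + j + v) - j = -26/3 + v)
D(14, 11)/N(32, -21) = -40/(-26/3 - 21) = -40/(-89/3) = -40*(-3/89) = 120/89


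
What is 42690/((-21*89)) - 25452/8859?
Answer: -47306722/1839719 ≈ -25.714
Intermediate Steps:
42690/((-21*89)) - 25452/8859 = 42690/(-1869) - 25452*1/8859 = 42690*(-1/1869) - 8484/2953 = -14230/623 - 8484/2953 = -47306722/1839719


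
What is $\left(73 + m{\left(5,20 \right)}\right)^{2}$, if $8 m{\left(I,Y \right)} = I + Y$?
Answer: $\frac{370881}{64} \approx 5795.0$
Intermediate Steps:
$m{\left(I,Y \right)} = \frac{I}{8} + \frac{Y}{8}$ ($m{\left(I,Y \right)} = \frac{I + Y}{8} = \frac{I}{8} + \frac{Y}{8}$)
$\left(73 + m{\left(5,20 \right)}\right)^{2} = \left(73 + \left(\frac{1}{8} \cdot 5 + \frac{1}{8} \cdot 20\right)\right)^{2} = \left(73 + \left(\frac{5}{8} + \frac{5}{2}\right)\right)^{2} = \left(73 + \frac{25}{8}\right)^{2} = \left(\frac{609}{8}\right)^{2} = \frac{370881}{64}$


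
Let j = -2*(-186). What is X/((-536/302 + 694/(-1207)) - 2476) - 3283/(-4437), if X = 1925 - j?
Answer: 75682914163/668059274358 ≈ 0.11329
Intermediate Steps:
j = 372
X = 1553 (X = 1925 - 1*372 = 1925 - 372 = 1553)
X/((-536/302 + 694/(-1207)) - 2476) - 3283/(-4437) = 1553/((-536/302 + 694/(-1207)) - 2476) - 3283/(-4437) = 1553/((-536*1/302 + 694*(-1/1207)) - 2476) - 3283*(-1/4437) = 1553/((-268/151 - 694/1207) - 2476) + 3283/4437 = 1553/(-428270/182257 - 2476) + 3283/4437 = 1553/(-451696602/182257) + 3283/4437 = 1553*(-182257/451696602) + 3283/4437 = -283045121/451696602 + 3283/4437 = 75682914163/668059274358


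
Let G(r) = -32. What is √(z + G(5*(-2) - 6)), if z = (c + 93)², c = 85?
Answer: 2*√7913 ≈ 177.91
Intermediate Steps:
z = 31684 (z = (85 + 93)² = 178² = 31684)
√(z + G(5*(-2) - 6)) = √(31684 - 32) = √31652 = 2*√7913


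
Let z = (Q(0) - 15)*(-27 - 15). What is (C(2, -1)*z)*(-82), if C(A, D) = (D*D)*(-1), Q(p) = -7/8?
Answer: 109347/2 ≈ 54674.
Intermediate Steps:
Q(p) = -7/8 (Q(p) = -7*1/8 = -7/8)
C(A, D) = -D**2 (C(A, D) = D**2*(-1) = -D**2)
z = 2667/4 (z = (-7/8 - 15)*(-27 - 15) = -127/8*(-42) = 2667/4 ≈ 666.75)
(C(2, -1)*z)*(-82) = (-1*(-1)**2*(2667/4))*(-82) = (-1*1*(2667/4))*(-82) = -1*2667/4*(-82) = -2667/4*(-82) = 109347/2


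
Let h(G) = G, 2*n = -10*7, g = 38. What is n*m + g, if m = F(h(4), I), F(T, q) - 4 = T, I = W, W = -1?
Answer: -242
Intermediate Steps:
n = -35 (n = (-10*7)/2 = (1/2)*(-70) = -35)
I = -1
F(T, q) = 4 + T
m = 8 (m = 4 + 4 = 8)
n*m + g = -35*8 + 38 = -280 + 38 = -242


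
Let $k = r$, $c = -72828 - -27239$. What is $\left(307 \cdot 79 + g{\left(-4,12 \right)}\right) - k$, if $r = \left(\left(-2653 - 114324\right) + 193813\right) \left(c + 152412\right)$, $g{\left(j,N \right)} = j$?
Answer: $-8207827779$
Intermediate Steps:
$c = -45589$ ($c = -72828 + 27239 = -45589$)
$r = 8207852028$ ($r = \left(\left(-2653 - 114324\right) + 193813\right) \left(-45589 + 152412\right) = \left(\left(-2653 - 114324\right) + 193813\right) 106823 = \left(-116977 + 193813\right) 106823 = 76836 \cdot 106823 = 8207852028$)
$k = 8207852028$
$\left(307 \cdot 79 + g{\left(-4,12 \right)}\right) - k = \left(307 \cdot 79 - 4\right) - 8207852028 = \left(24253 - 4\right) - 8207852028 = 24249 - 8207852028 = -8207827779$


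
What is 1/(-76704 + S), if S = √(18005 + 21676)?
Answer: -25568/1961154645 - √4409/1961154645 ≈ -1.3071e-5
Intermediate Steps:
S = 3*√4409 (S = √39681 = 3*√4409 ≈ 199.20)
1/(-76704 + S) = 1/(-76704 + 3*√4409)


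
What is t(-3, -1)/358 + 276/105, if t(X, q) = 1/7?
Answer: 32941/12530 ≈ 2.6290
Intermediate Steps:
t(X, q) = ⅐
t(-3, -1)/358 + 276/105 = (⅐)/358 + 276/105 = (⅐)*(1/358) + 276*(1/105) = 1/2506 + 92/35 = 32941/12530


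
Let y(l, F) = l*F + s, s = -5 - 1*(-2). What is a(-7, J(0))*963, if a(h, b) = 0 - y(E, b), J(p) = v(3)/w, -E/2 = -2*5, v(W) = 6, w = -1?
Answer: 118449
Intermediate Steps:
s = -3 (s = -5 + 2 = -3)
E = 20 (E = -(-4)*5 = -2*(-10) = 20)
J(p) = -6 (J(p) = 6/(-1) = 6*(-1) = -6)
y(l, F) = -3 + F*l (y(l, F) = l*F - 3 = F*l - 3 = -3 + F*l)
a(h, b) = 3 - 20*b (a(h, b) = 0 - (-3 + b*20) = 0 - (-3 + 20*b) = 0 + (3 - 20*b) = 3 - 20*b)
a(-7, J(0))*963 = (3 - 20*(-6))*963 = (3 + 120)*963 = 123*963 = 118449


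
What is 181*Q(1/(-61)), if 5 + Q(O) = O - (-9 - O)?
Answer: 43802/61 ≈ 718.07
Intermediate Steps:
Q(O) = 4 + 2*O (Q(O) = -5 + (O - (-9 - O)) = -5 + (O + (9 + O)) = -5 + (9 + 2*O) = 4 + 2*O)
181*Q(1/(-61)) = 181*(4 + 2/(-61)) = 181*(4 + 2*(-1/61)) = 181*(4 - 2/61) = 181*(242/61) = 43802/61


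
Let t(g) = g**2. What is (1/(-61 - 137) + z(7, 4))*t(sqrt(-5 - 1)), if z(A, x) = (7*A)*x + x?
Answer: -39599/33 ≈ -1200.0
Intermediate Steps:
z(A, x) = x + 7*A*x (z(A, x) = 7*A*x + x = x + 7*A*x)
(1/(-61 - 137) + z(7, 4))*t(sqrt(-5 - 1)) = (1/(-61 - 137) + 4*(1 + 7*7))*(sqrt(-5 - 1))**2 = (1/(-198) + 4*(1 + 49))*(sqrt(-6))**2 = (-1/198 + 4*50)*(I*sqrt(6))**2 = (-1/198 + 200)*(-6) = (39599/198)*(-6) = -39599/33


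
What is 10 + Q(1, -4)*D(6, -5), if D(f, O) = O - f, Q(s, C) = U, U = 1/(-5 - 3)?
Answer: 91/8 ≈ 11.375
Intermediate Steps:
U = -1/8 (U = 1/(-8) = -1/8 ≈ -0.12500)
Q(s, C) = -1/8
10 + Q(1, -4)*D(6, -5) = 10 - (-5 - 1*6)/8 = 10 - (-5 - 6)/8 = 10 - 1/8*(-11) = 10 + 11/8 = 91/8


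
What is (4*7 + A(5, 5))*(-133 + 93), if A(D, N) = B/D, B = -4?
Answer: -1088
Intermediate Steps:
A(D, N) = -4/D
(4*7 + A(5, 5))*(-133 + 93) = (4*7 - 4/5)*(-133 + 93) = (28 - 4*⅕)*(-40) = (28 - ⅘)*(-40) = (136/5)*(-40) = -1088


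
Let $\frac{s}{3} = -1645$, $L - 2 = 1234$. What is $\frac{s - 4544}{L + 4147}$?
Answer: $- \frac{9479}{5383} \approx -1.7609$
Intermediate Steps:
$L = 1236$ ($L = 2 + 1234 = 1236$)
$s = -4935$ ($s = 3 \left(-1645\right) = -4935$)
$\frac{s - 4544}{L + 4147} = \frac{-4935 - 4544}{1236 + 4147} = - \frac{9479}{5383}$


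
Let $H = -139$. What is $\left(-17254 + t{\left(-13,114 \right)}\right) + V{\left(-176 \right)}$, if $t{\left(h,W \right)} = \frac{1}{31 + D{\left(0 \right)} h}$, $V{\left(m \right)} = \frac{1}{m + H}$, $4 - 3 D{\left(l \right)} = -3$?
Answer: $- \frac{10869077}{630} \approx -17253.0$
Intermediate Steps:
$D{\left(l \right)} = \frac{7}{3}$ ($D{\left(l \right)} = \frac{4}{3} - -1 = \frac{4}{3} + 1 = \frac{7}{3}$)
$V{\left(m \right)} = \frac{1}{-139 + m}$ ($V{\left(m \right)} = \frac{1}{m - 139} = \frac{1}{-139 + m}$)
$t{\left(h,W \right)} = \frac{1}{31 + \frac{7 h}{3}}$
$\left(-17254 + t{\left(-13,114 \right)}\right) + V{\left(-176 \right)} = \left(-17254 + \frac{3}{93 + 7 \left(-13\right)}\right) + \frac{1}{-139 - 176} = \left(-17254 + \frac{3}{93 - 91}\right) + \frac{1}{-315} = \left(-17254 + \frac{3}{2}\right) - \frac{1}{315} = - \frac{34505}{2} - \frac{1}{315} = - \frac{10869077}{630}$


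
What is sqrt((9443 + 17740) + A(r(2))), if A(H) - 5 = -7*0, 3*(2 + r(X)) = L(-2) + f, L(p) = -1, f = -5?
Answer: 2*sqrt(6797) ≈ 164.89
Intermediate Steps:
r(X) = -4 (r(X) = -2 + (-1 - 5)/3 = -2 + (1/3)*(-6) = -2 - 2 = -4)
A(H) = 5 (A(H) = 5 - 7*0 = 5 + 0 = 5)
sqrt((9443 + 17740) + A(r(2))) = sqrt((9443 + 17740) + 5) = sqrt(27183 + 5) = sqrt(27188) = 2*sqrt(6797)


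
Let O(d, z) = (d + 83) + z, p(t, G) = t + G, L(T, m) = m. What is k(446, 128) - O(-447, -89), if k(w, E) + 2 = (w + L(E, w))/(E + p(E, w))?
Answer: 158747/351 ≈ 452.27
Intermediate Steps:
p(t, G) = G + t
k(w, E) = -2 + 2*w/(w + 2*E) (k(w, E) = -2 + (w + w)/(E + (w + E)) = -2 + (2*w)/(E + (E + w)) = -2 + (2*w)/(w + 2*E) = -2 + 2*w/(w + 2*E))
O(d, z) = 83 + d + z (O(d, z) = (83 + d) + z = 83 + d + z)
k(446, 128) - O(-447, -89) = -4*128/(446 + 2*128) - (83 - 447 - 89) = -4*128/(446 + 256) - 1*(-453) = -4*128/702 + 453 = -4*128*1/702 + 453 = -256/351 + 453 = 158747/351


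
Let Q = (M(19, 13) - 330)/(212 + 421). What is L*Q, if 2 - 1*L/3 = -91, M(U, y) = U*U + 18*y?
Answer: 24645/211 ≈ 116.80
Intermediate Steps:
M(U, y) = U² + 18*y
Q = 265/633 (Q = ((19² + 18*13) - 330)/(212 + 421) = ((361 + 234) - 330)/633 = (595 - 330)*(1/633) = 265*(1/633) = 265/633 ≈ 0.41864)
L = 279 (L = 6 - 3*(-91) = 6 + 273 = 279)
L*Q = 279*(265/633) = 24645/211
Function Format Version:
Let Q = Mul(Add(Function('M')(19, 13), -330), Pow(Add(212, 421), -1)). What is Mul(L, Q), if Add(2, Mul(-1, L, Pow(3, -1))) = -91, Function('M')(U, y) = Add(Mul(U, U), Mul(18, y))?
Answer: Rational(24645, 211) ≈ 116.80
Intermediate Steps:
Function('M')(U, y) = Add(Pow(U, 2), Mul(18, y))
Q = Rational(265, 633) (Q = Mul(Add(Add(Pow(19, 2), Mul(18, 13)), -330), Pow(Add(212, 421), -1)) = Mul(Add(Add(361, 234), -330), Pow(633, -1)) = Mul(Add(595, -330), Rational(1, 633)) = Mul(265, Rational(1, 633)) = Rational(265, 633) ≈ 0.41864)
L = 279 (L = Add(6, Mul(-3, -91)) = Add(6, 273) = 279)
Mul(L, Q) = Mul(279, Rational(265, 633)) = Rational(24645, 211)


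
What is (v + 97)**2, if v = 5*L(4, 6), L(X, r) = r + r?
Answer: 24649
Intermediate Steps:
L(X, r) = 2*r
v = 60 (v = 5*(2*6) = 5*12 = 60)
(v + 97)**2 = (60 + 97)**2 = 157**2 = 24649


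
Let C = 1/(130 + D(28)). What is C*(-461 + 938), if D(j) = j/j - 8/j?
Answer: 1113/305 ≈ 3.6492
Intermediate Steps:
D(j) = 1 - 8/j
C = 7/915 (C = 1/(130 + (-8 + 28)/28) = 1/(130 + (1/28)*20) = 1/(130 + 5/7) = 1/(915/7) = 7/915 ≈ 0.0076503)
C*(-461 + 938) = 7*(-461 + 938)/915 = (7/915)*477 = 1113/305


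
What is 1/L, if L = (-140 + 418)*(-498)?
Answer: -1/138444 ≈ -7.2231e-6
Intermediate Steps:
L = -138444 (L = 278*(-498) = -138444)
1/L = 1/(-138444) = -1/138444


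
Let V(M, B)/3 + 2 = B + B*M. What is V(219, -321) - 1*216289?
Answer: -428155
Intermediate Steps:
V(M, B) = -6 + 3*B + 3*B*M (V(M, B) = -6 + 3*(B + B*M) = -6 + (3*B + 3*B*M) = -6 + 3*B + 3*B*M)
V(219, -321) - 1*216289 = (-6 + 3*(-321) + 3*(-321)*219) - 1*216289 = (-6 - 963 - 210897) - 216289 = -211866 - 216289 = -428155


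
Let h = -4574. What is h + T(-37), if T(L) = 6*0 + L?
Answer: -4611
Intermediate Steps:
T(L) = L (T(L) = 0 + L = L)
h + T(-37) = -4574 - 37 = -4611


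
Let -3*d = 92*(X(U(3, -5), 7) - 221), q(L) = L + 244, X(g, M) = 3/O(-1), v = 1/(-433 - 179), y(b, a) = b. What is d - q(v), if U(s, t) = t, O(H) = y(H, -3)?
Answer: 4054705/612 ≈ 6625.3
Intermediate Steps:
v = -1/612 (v = 1/(-612) = -1/612 ≈ -0.0016340)
O(H) = H
X(g, M) = -3 (X(g, M) = 3/(-1) = 3*(-1) = -3)
q(L) = 244 + L
d = 20608/3 (d = -92*(-3 - 221)/3 = -92*(-224)/3 = -⅓*(-20608) = 20608/3 ≈ 6869.3)
d - q(v) = 20608/3 - (244 - 1/612) = 20608/3 - 1*149327/612 = 20608/3 - 149327/612 = 4054705/612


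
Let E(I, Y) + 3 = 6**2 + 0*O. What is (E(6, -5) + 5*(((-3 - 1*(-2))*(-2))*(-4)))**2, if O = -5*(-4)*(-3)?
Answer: 49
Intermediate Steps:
O = -60 (O = 20*(-3) = -60)
E(I, Y) = 33 (E(I, Y) = -3 + (6**2 + 0*(-60)) = -3 + (36 + 0) = -3 + 36 = 33)
(E(6, -5) + 5*(((-3 - 1*(-2))*(-2))*(-4)))**2 = (33 + 5*(((-3 - 1*(-2))*(-2))*(-4)))**2 = (33 + 5*(((-3 + 2)*(-2))*(-4)))**2 = (33 + 5*(-1*(-2)*(-4)))**2 = (33 + 5*(2*(-4)))**2 = (33 + 5*(-8))**2 = (33 - 40)**2 = (-7)**2 = 49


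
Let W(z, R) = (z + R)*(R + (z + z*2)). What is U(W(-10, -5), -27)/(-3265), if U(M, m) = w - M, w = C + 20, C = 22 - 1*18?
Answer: 501/3265 ≈ 0.15345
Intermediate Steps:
C = 4 (C = 22 - 18 = 4)
w = 24 (w = 4 + 20 = 24)
W(z, R) = (R + z)*(R + 3*z) (W(z, R) = (R + z)*(R + (z + 2*z)) = (R + z)*(R + 3*z))
U(M, m) = 24 - M
U(W(-10, -5), -27)/(-3265) = (24 - ((-5)**2 + 3*(-10)**2 + 4*(-5)*(-10)))/(-3265) = (24 - (25 + 3*100 + 200))*(-1/3265) = (24 - (25 + 300 + 200))*(-1/3265) = (24 - 1*525)*(-1/3265) = (24 - 525)*(-1/3265) = -501*(-1/3265) = 501/3265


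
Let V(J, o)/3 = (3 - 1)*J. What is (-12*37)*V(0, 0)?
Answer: 0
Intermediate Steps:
V(J, o) = 6*J (V(J, o) = 3*((3 - 1)*J) = 3*(2*J) = 6*J)
(-12*37)*V(0, 0) = (-12*37)*(6*0) = -444*0 = 0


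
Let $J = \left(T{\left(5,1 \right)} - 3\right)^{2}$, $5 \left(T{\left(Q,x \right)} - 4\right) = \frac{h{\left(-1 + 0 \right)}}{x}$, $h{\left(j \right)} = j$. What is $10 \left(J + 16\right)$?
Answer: $\frac{832}{5} \approx 166.4$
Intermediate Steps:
$T{\left(Q,x \right)} = 4 - \frac{1}{5 x}$ ($T{\left(Q,x \right)} = 4 + \frac{\left(-1 + 0\right) \frac{1}{x}}{5} = 4 + \frac{\left(-1\right) \frac{1}{x}}{5} = 4 - \frac{1}{5 x}$)
$J = \frac{16}{25}$ ($J = \left(\left(4 - \frac{1}{5 \cdot 1}\right) - 3\right)^{2} = \left(\left(4 - \frac{1}{5}\right) - 3\right)^{2} = \left(\frac{19}{5} - 3\right)^{2} = \left(\frac{4}{5}\right)^{2} = \frac{16}{25} \approx 0.64$)
$10 \left(J + 16\right) = 10 \left(\frac{16}{25} + 16\right) = 10 \cdot \frac{416}{25} = \frac{832}{5}$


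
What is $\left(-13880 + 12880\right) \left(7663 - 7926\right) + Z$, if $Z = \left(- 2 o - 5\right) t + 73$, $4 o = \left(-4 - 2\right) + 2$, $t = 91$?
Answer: $262800$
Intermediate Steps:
$o = -1$ ($o = \frac{\left(-4 - 2\right) + 2}{4} = \frac{-6 + 2}{4} = \frac{1}{4} \left(-4\right) = -1$)
$Z = -200$ ($Z = \left(\left(-2\right) \left(-1\right) - 5\right) 91 + 73 = \left(2 - 5\right) 91 + 73 = \left(-3\right) 91 + 73 = -273 + 73 = -200$)
$\left(-13880 + 12880\right) \left(7663 - 7926\right) + Z = \left(-13880 + 12880\right) \left(7663 - 7926\right) - 200 = \left(-1000\right) \left(-263\right) - 200 = 263000 - 200 = 262800$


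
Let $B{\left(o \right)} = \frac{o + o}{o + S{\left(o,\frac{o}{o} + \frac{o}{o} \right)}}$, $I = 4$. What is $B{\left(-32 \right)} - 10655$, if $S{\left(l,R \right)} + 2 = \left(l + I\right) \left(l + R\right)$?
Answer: $- \frac{4293997}{403} \approx -10655.0$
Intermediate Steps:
$S{\left(l,R \right)} = -2 + \left(4 + l\right) \left(R + l\right)$ ($S{\left(l,R \right)} = -2 + \left(l + 4\right) \left(l + R\right) = -2 + \left(4 + l\right) \left(R + l\right)$)
$B{\left(o \right)} = \frac{2 o}{6 + o^{2} + 7 o}$ ($B{\left(o \right)} = \frac{o + o}{o + \left(-2 + o^{2} + 4 \left(\frac{o}{o} + \frac{o}{o}\right) + 4 o + \left(\frac{o}{o} + \frac{o}{o}\right) o\right)} = \frac{2 o}{o + \left(-2 + o^{2} + 4 \left(1 + 1\right) + 4 o + \left(1 + 1\right) o\right)} = \frac{2 o}{o + \left(-2 + o^{2} + 4 \cdot 2 + 4 o + 2 o\right)} = \frac{2 o}{o + \left(-2 + o^{2} + 8 + 4 o + 2 o\right)} = \frac{2 o}{o + \left(6 + o^{2} + 6 o\right)} = \frac{2 o}{6 + o^{2} + 7 o}$)
$B{\left(-32 \right)} - 10655 = 2 \left(-32\right) \frac{1}{6 + \left(-32\right)^{2} + 7 \left(-32\right)} - 10655 = 2 \left(-32\right) \frac{1}{6 + 1024 - 224} - 10655 = 2 \left(-32\right) \frac{1}{806} - 10655 = - \frac{32}{403} - 10655 = - \frac{4293997}{403}$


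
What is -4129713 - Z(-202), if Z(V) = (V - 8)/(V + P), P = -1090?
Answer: -2667794703/646 ≈ -4.1297e+6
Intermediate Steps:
Z(V) = (-8 + V)/(-1090 + V) (Z(V) = (V - 8)/(V - 1090) = (-8 + V)/(-1090 + V))
-4129713 - Z(-202) = -4129713 - (-8 - 202)/(-1090 - 202) = -4129713 - (-210)/(-1292) = -4129713 - (-1)*(-210)/1292 = -4129713 - 1*105/646 = -4129713 - 105/646 = -2667794703/646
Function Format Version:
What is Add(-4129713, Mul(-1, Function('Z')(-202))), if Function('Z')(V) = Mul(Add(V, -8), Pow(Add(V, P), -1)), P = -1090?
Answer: Rational(-2667794703, 646) ≈ -4.1297e+6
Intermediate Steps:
Function('Z')(V) = Mul(Pow(Add(-1090, V), -1), Add(-8, V)) (Function('Z')(V) = Mul(Add(V, -8), Pow(Add(V, -1090), -1)) = Mul(Add(-8, V), Pow(Add(-1090, V), -1)) = Mul(Pow(Add(-1090, V), -1), Add(-8, V)))
Add(-4129713, Mul(-1, Function('Z')(-202))) = Add(-4129713, Mul(-1, Mul(Pow(Add(-1090, -202), -1), Add(-8, -202)))) = Add(-4129713, Mul(-1, Mul(Pow(-1292, -1), -210))) = Add(-4129713, Mul(-1, Mul(Rational(-1, 1292), -210))) = Add(-4129713, Mul(-1, Rational(105, 646))) = Add(-4129713, Rational(-105, 646)) = Rational(-2667794703, 646)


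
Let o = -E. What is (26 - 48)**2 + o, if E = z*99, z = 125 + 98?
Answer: -21593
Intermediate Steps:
z = 223
E = 22077 (E = 223*99 = 22077)
o = -22077 (o = -1*22077 = -22077)
(26 - 48)**2 + o = (26 - 48)**2 - 22077 = (-22)**2 - 22077 = 484 - 22077 = -21593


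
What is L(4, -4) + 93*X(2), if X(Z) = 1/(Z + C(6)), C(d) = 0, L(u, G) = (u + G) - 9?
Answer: 75/2 ≈ 37.500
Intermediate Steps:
L(u, G) = -9 + G + u (L(u, G) = (G + u) - 9 = -9 + G + u)
X(Z) = 1/Z (X(Z) = 1/(Z + 0) = 1/Z)
L(4, -4) + 93*X(2) = (-9 - 4 + 4) + 93/2 = -9 + 93*(1/2) = -9 + 93/2 = 75/2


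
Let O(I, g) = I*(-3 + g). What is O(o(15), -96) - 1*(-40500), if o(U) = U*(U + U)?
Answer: -4050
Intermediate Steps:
o(U) = 2*U**2 (o(U) = U*(2*U) = 2*U**2)
O(o(15), -96) - 1*(-40500) = (2*15**2)*(-3 - 96) - 1*(-40500) = (2*225)*(-99) + 40500 = 450*(-99) + 40500 = -44550 + 40500 = -4050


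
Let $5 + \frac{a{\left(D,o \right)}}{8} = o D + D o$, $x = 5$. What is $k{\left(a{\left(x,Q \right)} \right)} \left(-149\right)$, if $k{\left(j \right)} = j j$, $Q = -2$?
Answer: $-5960000$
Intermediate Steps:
$a{\left(D,o \right)} = -40 + 16 D o$ ($a{\left(D,o \right)} = -40 + 8 \left(o D + D o\right) = -40 + 8 \left(D o + D o\right) = -40 + 8 \cdot 2 D o = -40 + 16 D o$)
$k{\left(j \right)} = j^{2}$
$k{\left(a{\left(x,Q \right)} \right)} \left(-149\right) = \left(-40 + 16 \cdot 5 \left(-2\right)\right)^{2} \left(-149\right) = \left(-40 - 160\right)^{2} \left(-149\right) = \left(-200\right)^{2} \left(-149\right) = 40000 \left(-149\right) = -5960000$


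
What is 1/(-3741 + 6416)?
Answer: 1/2675 ≈ 0.00037383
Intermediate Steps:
1/(-3741 + 6416) = 1/2675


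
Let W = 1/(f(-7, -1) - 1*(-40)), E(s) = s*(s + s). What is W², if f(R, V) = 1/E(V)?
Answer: 4/6561 ≈ 0.00060966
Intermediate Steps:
E(s) = 2*s² (E(s) = s*(2*s) = 2*s²)
f(R, V) = 1/(2*V²)
W = 2/81 (W = 1/((½)/(-1)² - 1*(-40)) = 1/((½)*1 + 40) = 1/(½ + 40) = 1/(81/2) = 2/81 ≈ 0.024691)
W² = (2/81)² = 4/6561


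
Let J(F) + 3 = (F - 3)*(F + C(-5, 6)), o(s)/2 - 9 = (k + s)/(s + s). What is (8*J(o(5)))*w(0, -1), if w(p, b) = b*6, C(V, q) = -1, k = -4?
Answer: -310128/25 ≈ -12405.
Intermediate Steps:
w(p, b) = 6*b
o(s) = 18 + (-4 + s)/s (o(s) = 18 + 2*((-4 + s)/(s + s)) = 18 + 2*((-4 + s)/((2*s))) = 18 + 2*((-4 + s)*(1/(2*s))) = 18 + 2*((-4 + s)/(2*s)) = 18 + (-4 + s)/s)
J(F) = -3 + (-1 + F)*(-3 + F) (J(F) = -3 + (F - 3)*(F - 1) = -3 + (-3 + F)*(-1 + F) = -3 + (-1 + F)*(-3 + F))
(8*J(o(5)))*w(0, -1) = (8*((19 - 4/5)*(-4 + (19 - 4/5))))*(6*(-1)) = (8*((19 - 4*⅕)*(-4 + (19 - 4*⅕))))*(-6) = (8*((19 - ⅘)*(-4 + (19 - ⅘))))*(-6) = (8*(91*(-4 + 91/5)/5))*(-6) = (8*((91/5)*(71/5)))*(-6) = (8*(6461/25))*(-6) = (51688/25)*(-6) = -310128/25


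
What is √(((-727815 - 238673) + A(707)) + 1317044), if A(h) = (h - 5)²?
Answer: 4*√52710 ≈ 918.35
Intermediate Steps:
A(h) = (-5 + h)²
√(((-727815 - 238673) + A(707)) + 1317044) = √(((-727815 - 238673) + (-5 + 707)²) + 1317044) = √((-966488 + 702²) + 1317044) = √((-966488 + 492804) + 1317044) = √(-473684 + 1317044) = √843360 = 4*√52710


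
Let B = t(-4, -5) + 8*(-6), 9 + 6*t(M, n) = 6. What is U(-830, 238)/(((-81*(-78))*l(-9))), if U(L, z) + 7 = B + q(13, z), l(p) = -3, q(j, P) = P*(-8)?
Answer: 3919/37908 ≈ 0.10338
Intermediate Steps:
q(j, P) = -8*P
t(M, n) = -½ (t(M, n) = -3/2 + (⅙)*6 = -3/2 + 1 = -½)
B = -97/2 (B = -½ + 8*(-6) = -½ - 48 = -97/2 ≈ -48.500)
U(L, z) = -111/2 - 8*z (U(L, z) = -7 + (-97/2 - 8*z) = -111/2 - 8*z)
U(-830, 238)/(((-81*(-78))*l(-9))) = (-111/2 - 8*238)/((-81*(-78)*(-3))) = (-111/2 - 1904)/((6318*(-3))) = -3919/2/(-18954) = -3919/2*(-1/18954) = 3919/37908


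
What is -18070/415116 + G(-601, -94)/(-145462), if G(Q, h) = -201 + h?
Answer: -24096530/580611573 ≈ -0.041502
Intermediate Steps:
-18070/415116 + G(-601, -94)/(-145462) = -18070/415116 + (-201 - 94)/(-145462) = -18070*1/415116 - 295*(-1/145462) = -695/15966 + 295/145462 = -24096530/580611573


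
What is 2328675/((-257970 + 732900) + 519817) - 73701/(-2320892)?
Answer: 5477917026747/2308700354324 ≈ 2.3727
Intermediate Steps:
2328675/((-257970 + 732900) + 519817) - 73701/(-2320892) = 2328675/(474930 + 519817) - 73701*(-1/2320892) = 2328675/994747 + 73701/2320892 = 5477917026747/2308700354324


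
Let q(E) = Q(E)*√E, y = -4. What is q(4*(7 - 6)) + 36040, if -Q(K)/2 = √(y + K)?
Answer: 36040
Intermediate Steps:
Q(K) = -2*√(-4 + K)
q(E) = -2*√E*√(-4 + E) (q(E) = (-2*√(-4 + E))*√E = -2*√E*√(-4 + E))
q(4*(7 - 6)) + 36040 = -2*√(4*(7 - 6))*√(-4 + 4*(7 - 6)) + 36040 = -2*√(4*1)*√(-4 + 4*1) + 36040 = -2*√4*√(-4 + 4) + 36040 = -2*2*√0 + 36040 = -2*2*0 + 36040 = 0 + 36040 = 36040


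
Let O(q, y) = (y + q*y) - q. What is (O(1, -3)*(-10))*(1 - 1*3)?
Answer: -140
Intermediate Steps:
O(q, y) = y - q + q*y
(O(1, -3)*(-10))*(1 - 1*3) = ((-3 - 1*1 + 1*(-3))*(-10))*(1 - 1*3) = ((-3 - 1 - 3)*(-10))*(1 - 3) = -7*(-10)*(-2) = 70*(-2) = -140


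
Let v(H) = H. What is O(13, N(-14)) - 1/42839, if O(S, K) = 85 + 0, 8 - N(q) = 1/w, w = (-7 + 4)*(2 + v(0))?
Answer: 3641314/42839 ≈ 85.000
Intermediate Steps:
w = -6 (w = (-7 + 4)*(2 + 0) = -3*2 = -6)
N(q) = 49/6 (N(q) = 8 - 1/(-6) = 8 - 1*(-1/6) = 8 + 1/6 = 49/6)
O(S, K) = 85
O(13, N(-14)) - 1/42839 = 85 - 1/42839 = 3641314/42839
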